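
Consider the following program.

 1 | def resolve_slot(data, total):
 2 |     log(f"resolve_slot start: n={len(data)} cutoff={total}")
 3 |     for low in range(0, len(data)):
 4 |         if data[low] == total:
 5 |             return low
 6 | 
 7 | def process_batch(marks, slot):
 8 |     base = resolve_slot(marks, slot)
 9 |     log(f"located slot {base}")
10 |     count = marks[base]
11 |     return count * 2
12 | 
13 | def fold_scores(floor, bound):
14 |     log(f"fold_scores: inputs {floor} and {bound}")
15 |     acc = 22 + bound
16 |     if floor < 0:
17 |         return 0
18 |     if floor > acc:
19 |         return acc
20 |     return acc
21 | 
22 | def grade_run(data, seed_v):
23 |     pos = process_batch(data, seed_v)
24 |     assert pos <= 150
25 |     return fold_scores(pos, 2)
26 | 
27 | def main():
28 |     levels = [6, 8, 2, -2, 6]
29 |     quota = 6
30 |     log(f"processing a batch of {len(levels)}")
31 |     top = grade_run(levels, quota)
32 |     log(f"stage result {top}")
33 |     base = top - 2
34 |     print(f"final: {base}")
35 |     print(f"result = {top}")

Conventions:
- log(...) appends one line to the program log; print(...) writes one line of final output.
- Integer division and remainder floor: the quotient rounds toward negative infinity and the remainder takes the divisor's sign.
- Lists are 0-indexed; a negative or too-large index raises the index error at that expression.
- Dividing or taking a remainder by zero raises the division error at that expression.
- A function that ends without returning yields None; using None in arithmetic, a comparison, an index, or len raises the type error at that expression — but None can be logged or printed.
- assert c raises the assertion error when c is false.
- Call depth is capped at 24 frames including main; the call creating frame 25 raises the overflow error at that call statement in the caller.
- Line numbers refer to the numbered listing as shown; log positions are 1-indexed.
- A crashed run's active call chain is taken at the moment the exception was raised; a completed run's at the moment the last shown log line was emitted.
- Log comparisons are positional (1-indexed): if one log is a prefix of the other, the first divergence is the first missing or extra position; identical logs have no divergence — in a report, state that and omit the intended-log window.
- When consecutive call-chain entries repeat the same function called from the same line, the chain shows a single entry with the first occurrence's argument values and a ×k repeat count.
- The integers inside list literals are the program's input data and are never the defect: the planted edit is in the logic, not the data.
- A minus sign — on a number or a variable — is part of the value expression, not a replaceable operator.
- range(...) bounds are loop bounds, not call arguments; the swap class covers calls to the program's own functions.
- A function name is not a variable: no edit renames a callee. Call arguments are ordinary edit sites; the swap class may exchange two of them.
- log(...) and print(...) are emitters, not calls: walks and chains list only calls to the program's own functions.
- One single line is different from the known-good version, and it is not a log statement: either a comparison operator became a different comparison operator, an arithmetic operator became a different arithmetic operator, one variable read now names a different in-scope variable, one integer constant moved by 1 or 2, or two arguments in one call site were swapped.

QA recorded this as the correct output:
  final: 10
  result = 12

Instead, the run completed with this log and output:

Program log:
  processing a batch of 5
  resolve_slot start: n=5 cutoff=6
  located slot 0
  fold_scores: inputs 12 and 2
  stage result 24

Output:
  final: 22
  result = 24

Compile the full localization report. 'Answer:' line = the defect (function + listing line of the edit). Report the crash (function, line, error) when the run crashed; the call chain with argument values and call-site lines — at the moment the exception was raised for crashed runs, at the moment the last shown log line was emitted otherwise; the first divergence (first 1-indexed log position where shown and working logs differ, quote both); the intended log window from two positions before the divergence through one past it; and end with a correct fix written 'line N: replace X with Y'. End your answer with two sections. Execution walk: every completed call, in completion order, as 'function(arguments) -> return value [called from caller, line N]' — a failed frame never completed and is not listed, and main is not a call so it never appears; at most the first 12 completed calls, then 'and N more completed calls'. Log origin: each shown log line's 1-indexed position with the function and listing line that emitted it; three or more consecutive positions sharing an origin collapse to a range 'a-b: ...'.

Answer: the defect is in fold_scores at line 20.
The tell: Position 5 is the first bad log line: 'stage result 24' should read 'stage result 12'.
Call chain: main.
First divergence: position 5 — shown 'stage result 24', intended 'stage result 12'.
Intended log window:
  3: located slot 0
  4: fold_scores: inputs 12 and 2
  5: stage result 12
Execution walk:
  resolve_slot([6, 8, 2, -2, 6], 6) -> 0  [called from process_batch, line 8]
  process_batch([6, 8, 2, -2, 6], 6) -> 12  [called from grade_run, line 23]
  fold_scores(12, 2) -> 24  [called from grade_run, line 25]
  grade_run([6, 8, 2, -2, 6], 6) -> 24  [called from main, line 31]
Log origin:
  1: logged in main at line 30
  2: logged in resolve_slot at line 2
  3: logged in process_batch at line 9
  4: logged in fold_scores at line 14
  5: logged in main at line 32
A correct fix: line 20: replace `acc` with `floor`.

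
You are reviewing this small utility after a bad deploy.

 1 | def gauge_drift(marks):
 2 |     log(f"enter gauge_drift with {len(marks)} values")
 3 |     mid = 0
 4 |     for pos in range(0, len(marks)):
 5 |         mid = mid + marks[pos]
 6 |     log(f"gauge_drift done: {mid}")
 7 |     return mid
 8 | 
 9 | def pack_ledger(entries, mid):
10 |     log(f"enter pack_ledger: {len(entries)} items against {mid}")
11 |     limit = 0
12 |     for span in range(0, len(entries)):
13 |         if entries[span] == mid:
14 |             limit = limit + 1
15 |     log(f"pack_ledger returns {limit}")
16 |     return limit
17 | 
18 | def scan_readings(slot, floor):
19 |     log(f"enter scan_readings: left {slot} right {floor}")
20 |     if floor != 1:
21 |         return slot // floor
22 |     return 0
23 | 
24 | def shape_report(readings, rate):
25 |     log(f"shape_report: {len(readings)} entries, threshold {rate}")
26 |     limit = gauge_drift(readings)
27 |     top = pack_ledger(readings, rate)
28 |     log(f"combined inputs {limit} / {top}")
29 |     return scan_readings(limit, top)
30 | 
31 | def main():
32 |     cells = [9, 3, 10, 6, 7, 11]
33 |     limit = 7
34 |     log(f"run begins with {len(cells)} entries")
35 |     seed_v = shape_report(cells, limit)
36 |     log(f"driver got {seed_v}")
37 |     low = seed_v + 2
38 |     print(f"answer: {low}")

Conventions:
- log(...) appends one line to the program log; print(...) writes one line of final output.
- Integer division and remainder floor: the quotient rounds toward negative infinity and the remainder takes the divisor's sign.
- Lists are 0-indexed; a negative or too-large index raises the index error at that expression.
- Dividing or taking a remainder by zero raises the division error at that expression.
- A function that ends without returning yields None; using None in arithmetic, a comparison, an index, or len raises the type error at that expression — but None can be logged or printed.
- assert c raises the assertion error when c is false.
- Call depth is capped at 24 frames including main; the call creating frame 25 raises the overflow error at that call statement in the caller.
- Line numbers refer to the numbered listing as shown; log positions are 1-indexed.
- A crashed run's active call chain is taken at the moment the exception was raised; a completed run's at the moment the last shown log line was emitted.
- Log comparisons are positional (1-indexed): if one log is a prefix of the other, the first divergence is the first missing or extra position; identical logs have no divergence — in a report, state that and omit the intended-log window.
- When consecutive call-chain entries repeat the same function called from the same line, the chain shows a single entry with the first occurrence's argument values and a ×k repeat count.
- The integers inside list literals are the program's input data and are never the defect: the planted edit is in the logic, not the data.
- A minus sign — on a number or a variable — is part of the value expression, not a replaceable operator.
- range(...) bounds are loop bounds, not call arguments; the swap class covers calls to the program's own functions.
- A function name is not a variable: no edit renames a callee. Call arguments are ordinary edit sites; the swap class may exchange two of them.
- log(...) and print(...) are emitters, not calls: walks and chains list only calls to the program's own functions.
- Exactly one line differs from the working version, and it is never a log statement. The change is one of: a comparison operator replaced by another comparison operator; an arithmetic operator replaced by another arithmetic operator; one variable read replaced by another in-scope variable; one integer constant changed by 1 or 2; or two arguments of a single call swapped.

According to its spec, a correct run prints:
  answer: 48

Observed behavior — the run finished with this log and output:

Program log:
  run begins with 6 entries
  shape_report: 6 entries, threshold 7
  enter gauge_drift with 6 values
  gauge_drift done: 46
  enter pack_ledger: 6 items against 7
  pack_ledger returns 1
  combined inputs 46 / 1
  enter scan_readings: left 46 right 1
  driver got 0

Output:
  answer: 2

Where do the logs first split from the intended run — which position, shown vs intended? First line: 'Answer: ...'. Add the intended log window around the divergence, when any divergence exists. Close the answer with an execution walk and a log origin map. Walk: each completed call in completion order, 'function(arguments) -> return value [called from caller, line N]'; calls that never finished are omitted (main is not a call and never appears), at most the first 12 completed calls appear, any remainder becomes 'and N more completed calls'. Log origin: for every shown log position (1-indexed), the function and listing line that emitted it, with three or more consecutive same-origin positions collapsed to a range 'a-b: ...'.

Answer: at position 9 the run shows 'driver got 0' where the working version logs 'driver got 46'.
Intended log window:
  7: combined inputs 46 / 1
  8: enter scan_readings: left 46 right 1
  9: driver got 46
Execution walk:
  gauge_drift([9, 3, 10, 6, 7, 11]) -> 46  [called from shape_report, line 26]
  pack_ledger([9, 3, 10, 6, 7, 11], 7) -> 1  [called from shape_report, line 27]
  scan_readings(46, 1) -> 0  [called from shape_report, line 29]
  shape_report([9, 3, 10, 6, 7, 11], 7) -> 0  [called from main, line 35]
Log origins:
  1: logged in main at line 34
  2: logged in shape_report at line 25
  3: logged in gauge_drift at line 2
  4: logged in gauge_drift at line 6
  5: logged in pack_ledger at line 10
  6: logged in pack_ledger at line 15
  7: logged in shape_report at line 28
  8: logged in scan_readings at line 19
  9: logged in main at line 36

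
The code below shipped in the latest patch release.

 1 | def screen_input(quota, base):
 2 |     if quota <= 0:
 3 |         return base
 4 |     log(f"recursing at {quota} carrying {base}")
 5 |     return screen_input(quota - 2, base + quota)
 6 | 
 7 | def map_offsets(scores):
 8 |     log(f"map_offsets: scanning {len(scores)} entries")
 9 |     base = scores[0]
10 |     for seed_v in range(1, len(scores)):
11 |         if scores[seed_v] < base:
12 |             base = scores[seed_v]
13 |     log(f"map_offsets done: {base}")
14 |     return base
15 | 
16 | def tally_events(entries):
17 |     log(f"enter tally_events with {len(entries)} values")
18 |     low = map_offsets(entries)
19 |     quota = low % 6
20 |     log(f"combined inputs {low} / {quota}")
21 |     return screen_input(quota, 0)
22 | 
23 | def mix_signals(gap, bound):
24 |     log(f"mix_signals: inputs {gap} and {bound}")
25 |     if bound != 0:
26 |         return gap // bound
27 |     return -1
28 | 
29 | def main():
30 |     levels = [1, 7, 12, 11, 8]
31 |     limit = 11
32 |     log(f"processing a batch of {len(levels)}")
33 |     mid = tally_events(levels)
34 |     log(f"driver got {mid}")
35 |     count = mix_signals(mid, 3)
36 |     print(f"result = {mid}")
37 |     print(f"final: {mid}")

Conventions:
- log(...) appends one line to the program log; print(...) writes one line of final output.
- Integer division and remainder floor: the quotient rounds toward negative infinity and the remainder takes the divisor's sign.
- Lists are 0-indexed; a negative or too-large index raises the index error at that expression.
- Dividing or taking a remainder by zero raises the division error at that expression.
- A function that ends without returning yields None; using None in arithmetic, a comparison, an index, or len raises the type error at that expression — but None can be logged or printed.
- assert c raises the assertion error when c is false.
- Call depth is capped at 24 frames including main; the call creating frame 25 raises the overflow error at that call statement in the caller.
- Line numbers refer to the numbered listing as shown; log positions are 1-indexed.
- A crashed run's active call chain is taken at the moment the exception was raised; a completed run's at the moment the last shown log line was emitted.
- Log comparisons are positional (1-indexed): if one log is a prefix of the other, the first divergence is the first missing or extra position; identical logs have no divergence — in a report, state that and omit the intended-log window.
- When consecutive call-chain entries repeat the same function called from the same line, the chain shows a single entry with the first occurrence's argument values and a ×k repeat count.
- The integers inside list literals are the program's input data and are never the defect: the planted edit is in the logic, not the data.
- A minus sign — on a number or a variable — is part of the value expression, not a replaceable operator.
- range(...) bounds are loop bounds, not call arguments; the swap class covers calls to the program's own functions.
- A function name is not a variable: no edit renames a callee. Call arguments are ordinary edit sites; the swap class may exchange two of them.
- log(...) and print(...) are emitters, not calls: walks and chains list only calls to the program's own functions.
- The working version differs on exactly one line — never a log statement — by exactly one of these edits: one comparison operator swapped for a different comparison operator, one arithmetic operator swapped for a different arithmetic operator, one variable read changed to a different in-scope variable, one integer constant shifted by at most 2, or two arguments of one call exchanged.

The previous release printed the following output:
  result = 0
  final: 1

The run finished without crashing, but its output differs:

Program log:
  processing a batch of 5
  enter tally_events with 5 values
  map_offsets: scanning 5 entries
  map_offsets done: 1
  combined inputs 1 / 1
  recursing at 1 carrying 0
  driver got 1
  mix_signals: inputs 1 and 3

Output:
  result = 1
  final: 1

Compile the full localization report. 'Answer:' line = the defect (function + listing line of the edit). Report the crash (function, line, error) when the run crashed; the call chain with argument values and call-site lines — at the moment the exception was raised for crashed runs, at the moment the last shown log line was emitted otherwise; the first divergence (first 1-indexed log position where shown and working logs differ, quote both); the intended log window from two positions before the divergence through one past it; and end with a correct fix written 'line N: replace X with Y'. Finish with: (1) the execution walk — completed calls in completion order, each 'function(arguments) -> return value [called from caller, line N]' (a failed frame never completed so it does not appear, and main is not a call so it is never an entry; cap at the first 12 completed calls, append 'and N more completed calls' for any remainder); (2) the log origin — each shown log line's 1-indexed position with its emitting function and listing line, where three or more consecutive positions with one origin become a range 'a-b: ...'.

Answer: the defect is in main at line 36.
The tell: Log streams are identical — the defect surfaces only in the printed output.
Call chain: main -> mix_signals(1, 3) (called at line 35).
First divergence: none — the logs agree in full.
Execution walk:
  map_offsets([1, 7, 12, 11, 8]) -> 1  [called from tally_events, line 18]
  screen_input(-1, 1) -> 1  [called from screen_input, line 5]
  screen_input(1, 0) -> 1  [called from tally_events, line 21]
  tally_events([1, 7, 12, 11, 8]) -> 1  [called from main, line 33]
  mix_signals(1, 3) -> 0  [called from main, line 35]
Log line origins:
  1: logged in main at line 32
  2: logged in tally_events at line 17
  3: logged in map_offsets at line 8
  4: logged in map_offsets at line 13
  5: logged in tally_events at line 20
  6: logged in screen_input at line 4
  7: logged in main at line 34
  8: logged in mix_signals at line 24
A correct fix: line 36: replace `mid` with `count`.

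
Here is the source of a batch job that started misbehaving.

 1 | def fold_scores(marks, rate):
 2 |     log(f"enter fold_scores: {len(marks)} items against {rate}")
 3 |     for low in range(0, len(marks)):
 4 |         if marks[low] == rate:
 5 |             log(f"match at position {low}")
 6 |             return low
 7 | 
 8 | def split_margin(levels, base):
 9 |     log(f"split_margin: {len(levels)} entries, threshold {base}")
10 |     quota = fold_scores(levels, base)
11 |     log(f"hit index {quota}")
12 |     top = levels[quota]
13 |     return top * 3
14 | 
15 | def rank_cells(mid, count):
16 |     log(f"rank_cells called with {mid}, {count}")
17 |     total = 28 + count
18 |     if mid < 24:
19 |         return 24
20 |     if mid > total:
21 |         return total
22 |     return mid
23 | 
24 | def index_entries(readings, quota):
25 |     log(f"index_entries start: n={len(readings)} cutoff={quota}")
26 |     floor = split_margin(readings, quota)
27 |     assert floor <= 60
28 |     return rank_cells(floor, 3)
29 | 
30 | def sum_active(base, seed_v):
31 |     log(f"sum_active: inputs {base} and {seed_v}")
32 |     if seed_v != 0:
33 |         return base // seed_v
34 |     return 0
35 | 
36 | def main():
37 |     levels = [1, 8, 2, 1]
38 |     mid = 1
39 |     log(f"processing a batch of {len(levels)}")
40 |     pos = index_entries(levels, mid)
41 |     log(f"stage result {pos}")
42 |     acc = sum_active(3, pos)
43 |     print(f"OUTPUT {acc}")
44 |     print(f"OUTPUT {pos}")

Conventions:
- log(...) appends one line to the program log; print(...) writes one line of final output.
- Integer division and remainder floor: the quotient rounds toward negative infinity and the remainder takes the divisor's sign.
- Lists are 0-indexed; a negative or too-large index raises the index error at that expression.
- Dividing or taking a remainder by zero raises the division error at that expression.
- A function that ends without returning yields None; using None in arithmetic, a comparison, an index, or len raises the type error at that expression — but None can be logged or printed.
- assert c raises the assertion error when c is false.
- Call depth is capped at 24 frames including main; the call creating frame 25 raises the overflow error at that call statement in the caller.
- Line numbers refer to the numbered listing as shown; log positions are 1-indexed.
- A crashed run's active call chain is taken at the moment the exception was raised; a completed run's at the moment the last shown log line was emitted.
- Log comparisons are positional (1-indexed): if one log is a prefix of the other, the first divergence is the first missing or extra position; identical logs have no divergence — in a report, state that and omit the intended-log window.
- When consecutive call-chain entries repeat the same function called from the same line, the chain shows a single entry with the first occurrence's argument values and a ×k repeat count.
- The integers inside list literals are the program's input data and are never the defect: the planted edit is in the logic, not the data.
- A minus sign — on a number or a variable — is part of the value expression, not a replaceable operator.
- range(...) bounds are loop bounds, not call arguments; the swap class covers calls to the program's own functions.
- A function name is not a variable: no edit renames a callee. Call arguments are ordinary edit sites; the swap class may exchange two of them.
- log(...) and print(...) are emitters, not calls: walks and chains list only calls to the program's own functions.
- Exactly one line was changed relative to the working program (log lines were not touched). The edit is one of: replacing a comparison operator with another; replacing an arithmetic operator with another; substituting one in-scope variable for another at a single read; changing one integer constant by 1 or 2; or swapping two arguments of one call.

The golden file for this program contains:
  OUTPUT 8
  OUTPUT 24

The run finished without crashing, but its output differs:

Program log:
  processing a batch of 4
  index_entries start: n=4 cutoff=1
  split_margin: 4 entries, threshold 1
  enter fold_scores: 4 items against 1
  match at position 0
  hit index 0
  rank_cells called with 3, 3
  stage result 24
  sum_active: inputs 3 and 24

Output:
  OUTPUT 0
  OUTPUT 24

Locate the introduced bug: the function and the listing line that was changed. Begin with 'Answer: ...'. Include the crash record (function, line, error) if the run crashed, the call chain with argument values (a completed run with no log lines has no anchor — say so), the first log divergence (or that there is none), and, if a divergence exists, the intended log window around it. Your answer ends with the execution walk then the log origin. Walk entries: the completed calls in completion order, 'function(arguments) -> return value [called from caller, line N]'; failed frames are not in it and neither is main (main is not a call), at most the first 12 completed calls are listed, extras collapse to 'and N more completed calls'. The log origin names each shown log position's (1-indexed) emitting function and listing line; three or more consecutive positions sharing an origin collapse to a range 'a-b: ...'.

Answer: the defect is in main at line 42.
Key fact: The earliest visible damage is log position 9 — 'sum_active: inputs 3 and 24' rather than the intended 'sum_active: inputs 24 and 3'.
Call chain: main -> sum_active(3, 24) (called at line 42).
First divergence: position 9 — shown 'sum_active: inputs 3 and 24', intended 'sum_active: inputs 24 and 3'.
Intended log window:
  7: rank_cells called with 3, 3
  8: stage result 24
  9: sum_active: inputs 24 and 3
Execution walk:
  fold_scores([1, 8, 2, 1], 1) -> 0  [called from split_margin, line 10]
  split_margin([1, 8, 2, 1], 1) -> 3  [called from index_entries, line 26]
  rank_cells(3, 3) -> 24  [called from index_entries, line 28]
  index_entries([1, 8, 2, 1], 1) -> 24  [called from main, line 40]
  sum_active(3, 24) -> 0  [called from main, line 42]
Log origin:
  1: from main, line 39
  2: from index_entries, line 25
  3: from split_margin, line 9
  4: from fold_scores, line 2
  5: from fold_scores, line 5
  6: from split_margin, line 11
  7: from rank_cells, line 16
  8: from main, line 41
  9: from sum_active, line 31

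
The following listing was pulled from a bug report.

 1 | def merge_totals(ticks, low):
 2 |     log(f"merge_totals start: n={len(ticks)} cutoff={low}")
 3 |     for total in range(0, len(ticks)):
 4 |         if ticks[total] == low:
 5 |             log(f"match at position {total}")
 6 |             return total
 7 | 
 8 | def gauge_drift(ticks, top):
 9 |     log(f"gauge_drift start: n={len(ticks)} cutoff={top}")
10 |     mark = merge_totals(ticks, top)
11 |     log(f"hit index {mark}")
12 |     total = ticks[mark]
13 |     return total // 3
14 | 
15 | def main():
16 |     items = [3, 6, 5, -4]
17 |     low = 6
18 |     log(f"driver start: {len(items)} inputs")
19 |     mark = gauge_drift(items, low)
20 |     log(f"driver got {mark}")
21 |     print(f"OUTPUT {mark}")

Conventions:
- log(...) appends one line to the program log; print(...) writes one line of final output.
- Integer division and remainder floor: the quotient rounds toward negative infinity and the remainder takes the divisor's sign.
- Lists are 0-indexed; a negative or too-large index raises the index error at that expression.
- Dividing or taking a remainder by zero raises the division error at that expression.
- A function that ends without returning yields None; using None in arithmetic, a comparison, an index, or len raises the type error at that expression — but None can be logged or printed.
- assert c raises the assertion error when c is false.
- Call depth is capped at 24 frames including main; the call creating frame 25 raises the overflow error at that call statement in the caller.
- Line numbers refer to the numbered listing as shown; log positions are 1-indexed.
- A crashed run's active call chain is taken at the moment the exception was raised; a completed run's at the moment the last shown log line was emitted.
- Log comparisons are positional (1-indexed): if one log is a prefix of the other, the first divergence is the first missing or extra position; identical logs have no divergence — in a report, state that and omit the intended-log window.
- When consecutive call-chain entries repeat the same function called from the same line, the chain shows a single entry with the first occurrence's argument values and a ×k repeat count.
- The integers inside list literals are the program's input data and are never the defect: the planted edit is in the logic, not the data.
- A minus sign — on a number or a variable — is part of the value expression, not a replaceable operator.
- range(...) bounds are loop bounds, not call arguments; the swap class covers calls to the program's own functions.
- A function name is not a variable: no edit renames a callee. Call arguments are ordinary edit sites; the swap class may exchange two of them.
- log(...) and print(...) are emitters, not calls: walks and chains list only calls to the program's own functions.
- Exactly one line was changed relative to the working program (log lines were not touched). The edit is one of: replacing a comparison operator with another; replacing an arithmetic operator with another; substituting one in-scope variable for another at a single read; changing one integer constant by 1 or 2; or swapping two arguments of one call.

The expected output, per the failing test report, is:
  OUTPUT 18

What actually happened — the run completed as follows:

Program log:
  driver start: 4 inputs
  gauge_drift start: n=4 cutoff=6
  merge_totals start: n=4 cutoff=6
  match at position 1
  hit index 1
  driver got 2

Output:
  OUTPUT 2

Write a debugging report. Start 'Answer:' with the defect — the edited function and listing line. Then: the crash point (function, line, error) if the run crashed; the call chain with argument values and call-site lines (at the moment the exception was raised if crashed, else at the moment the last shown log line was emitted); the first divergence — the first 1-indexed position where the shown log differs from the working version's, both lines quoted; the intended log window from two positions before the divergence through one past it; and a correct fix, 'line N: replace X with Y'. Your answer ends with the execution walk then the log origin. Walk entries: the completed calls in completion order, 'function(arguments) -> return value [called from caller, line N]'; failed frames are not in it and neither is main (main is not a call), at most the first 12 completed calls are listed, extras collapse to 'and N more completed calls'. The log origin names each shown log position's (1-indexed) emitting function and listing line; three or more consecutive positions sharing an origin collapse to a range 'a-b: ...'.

Answer: the defect is in gauge_drift at line 13.
Key observation: The earliest visible damage is log position 6 — 'driver got 2' rather than the intended 'driver got 18'.
Call chain: main.
First divergence: position 6; shown 'driver got 2' vs intended 'driver got 18'.
Intended log window:
  4: match at position 1
  5: hit index 1
  6: driver got 18
Execution walk:
  merge_totals([3, 6, 5, -4], 6) -> 1  [called from gauge_drift, line 10]
  gauge_drift([3, 6, 5, -4], 6) -> 2  [called from main, line 19]
Origin of each log line:
  1: from main, line 18
  2: from gauge_drift, line 9
  3: from merge_totals, line 2
  4: from merge_totals, line 5
  5: from gauge_drift, line 11
  6: from main, line 20
A correct fix: line 13: replace `//` with `*`.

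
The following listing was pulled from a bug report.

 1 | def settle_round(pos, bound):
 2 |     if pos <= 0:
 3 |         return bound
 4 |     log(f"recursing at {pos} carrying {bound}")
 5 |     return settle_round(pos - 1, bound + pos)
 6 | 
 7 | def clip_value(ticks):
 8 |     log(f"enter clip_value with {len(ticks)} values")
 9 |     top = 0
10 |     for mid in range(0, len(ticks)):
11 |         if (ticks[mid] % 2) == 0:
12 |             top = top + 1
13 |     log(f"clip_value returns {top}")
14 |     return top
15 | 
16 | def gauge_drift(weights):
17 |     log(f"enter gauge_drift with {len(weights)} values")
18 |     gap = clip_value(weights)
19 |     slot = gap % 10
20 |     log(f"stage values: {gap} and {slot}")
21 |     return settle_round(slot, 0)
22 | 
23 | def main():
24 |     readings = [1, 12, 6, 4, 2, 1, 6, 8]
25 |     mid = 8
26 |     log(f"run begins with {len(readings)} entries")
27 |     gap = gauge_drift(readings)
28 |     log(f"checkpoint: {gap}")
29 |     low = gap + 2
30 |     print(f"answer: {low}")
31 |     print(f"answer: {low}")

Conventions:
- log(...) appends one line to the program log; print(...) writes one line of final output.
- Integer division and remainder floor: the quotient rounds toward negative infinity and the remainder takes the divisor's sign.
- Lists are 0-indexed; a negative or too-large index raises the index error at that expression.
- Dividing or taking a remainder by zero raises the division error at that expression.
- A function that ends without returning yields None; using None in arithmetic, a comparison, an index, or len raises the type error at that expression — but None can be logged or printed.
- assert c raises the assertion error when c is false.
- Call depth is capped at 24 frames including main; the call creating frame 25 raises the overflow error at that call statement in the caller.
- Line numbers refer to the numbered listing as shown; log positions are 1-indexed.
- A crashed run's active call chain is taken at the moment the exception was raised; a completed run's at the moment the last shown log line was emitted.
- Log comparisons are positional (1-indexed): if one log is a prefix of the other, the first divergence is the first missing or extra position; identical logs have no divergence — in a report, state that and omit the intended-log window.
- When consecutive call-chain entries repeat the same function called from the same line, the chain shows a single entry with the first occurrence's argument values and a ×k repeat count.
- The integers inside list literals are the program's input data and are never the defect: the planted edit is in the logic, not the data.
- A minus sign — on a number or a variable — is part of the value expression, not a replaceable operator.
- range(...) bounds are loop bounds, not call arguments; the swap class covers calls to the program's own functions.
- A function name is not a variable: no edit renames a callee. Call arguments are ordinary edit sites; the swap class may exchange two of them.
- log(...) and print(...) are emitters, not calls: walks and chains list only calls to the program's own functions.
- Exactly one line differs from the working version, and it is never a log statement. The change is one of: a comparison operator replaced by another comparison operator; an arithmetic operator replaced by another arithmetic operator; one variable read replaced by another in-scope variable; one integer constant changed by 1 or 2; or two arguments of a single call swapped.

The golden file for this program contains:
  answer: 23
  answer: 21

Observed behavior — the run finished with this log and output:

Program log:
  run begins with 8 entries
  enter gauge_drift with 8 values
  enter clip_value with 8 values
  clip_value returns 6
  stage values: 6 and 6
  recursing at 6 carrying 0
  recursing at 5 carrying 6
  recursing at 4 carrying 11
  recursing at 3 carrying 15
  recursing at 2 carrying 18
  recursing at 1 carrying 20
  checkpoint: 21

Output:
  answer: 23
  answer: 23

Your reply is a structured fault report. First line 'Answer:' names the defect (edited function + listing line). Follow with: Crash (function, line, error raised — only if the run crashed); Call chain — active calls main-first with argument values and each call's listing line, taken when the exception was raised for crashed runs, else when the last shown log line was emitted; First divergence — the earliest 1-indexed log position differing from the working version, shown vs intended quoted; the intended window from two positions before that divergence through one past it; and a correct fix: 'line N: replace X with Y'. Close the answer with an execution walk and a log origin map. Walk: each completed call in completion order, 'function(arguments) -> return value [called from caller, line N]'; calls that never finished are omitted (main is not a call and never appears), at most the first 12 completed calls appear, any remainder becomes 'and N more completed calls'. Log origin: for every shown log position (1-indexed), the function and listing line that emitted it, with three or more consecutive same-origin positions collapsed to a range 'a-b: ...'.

Answer: the defect is in main at line 31.
Key fact: Nothing in the log betrays the bug — only the output does.
Call chain: main.
First divergence: none; the two logs match at every position.
Execution walk:
  clip_value([1, 12, 6, 4, 2, 1, 6, 8]) -> 6  [called from gauge_drift, line 18]
  settle_round(0, 21) -> 21  [called from settle_round, line 5]
  settle_round(1, 20) -> 21  [called from settle_round, line 5]
  settle_round(2, 18) -> 21  [called from settle_round, line 5]
  settle_round(3, 15) -> 21  [called from settle_round, line 5]
  settle_round(4, 11) -> 21  [called from settle_round, line 5]
  settle_round(5, 6) -> 21  [called from settle_round, line 5]
  settle_round(6, 0) -> 21  [called from gauge_drift, line 21]
  gauge_drift([1, 12, 6, 4, 2, 1, 6, 8]) -> 21  [called from main, line 27]
Log line origins:
  1: emitted by main (line 26)
  2: emitted by gauge_drift (line 17)
  3: emitted by clip_value (line 8)
  4: emitted by clip_value (line 13)
  5: emitted by gauge_drift (line 20)
  6-11: emitted by settle_round (line 4)
  12: emitted by main (line 28)
A correct fix: line 31: replace `low` with `gap`.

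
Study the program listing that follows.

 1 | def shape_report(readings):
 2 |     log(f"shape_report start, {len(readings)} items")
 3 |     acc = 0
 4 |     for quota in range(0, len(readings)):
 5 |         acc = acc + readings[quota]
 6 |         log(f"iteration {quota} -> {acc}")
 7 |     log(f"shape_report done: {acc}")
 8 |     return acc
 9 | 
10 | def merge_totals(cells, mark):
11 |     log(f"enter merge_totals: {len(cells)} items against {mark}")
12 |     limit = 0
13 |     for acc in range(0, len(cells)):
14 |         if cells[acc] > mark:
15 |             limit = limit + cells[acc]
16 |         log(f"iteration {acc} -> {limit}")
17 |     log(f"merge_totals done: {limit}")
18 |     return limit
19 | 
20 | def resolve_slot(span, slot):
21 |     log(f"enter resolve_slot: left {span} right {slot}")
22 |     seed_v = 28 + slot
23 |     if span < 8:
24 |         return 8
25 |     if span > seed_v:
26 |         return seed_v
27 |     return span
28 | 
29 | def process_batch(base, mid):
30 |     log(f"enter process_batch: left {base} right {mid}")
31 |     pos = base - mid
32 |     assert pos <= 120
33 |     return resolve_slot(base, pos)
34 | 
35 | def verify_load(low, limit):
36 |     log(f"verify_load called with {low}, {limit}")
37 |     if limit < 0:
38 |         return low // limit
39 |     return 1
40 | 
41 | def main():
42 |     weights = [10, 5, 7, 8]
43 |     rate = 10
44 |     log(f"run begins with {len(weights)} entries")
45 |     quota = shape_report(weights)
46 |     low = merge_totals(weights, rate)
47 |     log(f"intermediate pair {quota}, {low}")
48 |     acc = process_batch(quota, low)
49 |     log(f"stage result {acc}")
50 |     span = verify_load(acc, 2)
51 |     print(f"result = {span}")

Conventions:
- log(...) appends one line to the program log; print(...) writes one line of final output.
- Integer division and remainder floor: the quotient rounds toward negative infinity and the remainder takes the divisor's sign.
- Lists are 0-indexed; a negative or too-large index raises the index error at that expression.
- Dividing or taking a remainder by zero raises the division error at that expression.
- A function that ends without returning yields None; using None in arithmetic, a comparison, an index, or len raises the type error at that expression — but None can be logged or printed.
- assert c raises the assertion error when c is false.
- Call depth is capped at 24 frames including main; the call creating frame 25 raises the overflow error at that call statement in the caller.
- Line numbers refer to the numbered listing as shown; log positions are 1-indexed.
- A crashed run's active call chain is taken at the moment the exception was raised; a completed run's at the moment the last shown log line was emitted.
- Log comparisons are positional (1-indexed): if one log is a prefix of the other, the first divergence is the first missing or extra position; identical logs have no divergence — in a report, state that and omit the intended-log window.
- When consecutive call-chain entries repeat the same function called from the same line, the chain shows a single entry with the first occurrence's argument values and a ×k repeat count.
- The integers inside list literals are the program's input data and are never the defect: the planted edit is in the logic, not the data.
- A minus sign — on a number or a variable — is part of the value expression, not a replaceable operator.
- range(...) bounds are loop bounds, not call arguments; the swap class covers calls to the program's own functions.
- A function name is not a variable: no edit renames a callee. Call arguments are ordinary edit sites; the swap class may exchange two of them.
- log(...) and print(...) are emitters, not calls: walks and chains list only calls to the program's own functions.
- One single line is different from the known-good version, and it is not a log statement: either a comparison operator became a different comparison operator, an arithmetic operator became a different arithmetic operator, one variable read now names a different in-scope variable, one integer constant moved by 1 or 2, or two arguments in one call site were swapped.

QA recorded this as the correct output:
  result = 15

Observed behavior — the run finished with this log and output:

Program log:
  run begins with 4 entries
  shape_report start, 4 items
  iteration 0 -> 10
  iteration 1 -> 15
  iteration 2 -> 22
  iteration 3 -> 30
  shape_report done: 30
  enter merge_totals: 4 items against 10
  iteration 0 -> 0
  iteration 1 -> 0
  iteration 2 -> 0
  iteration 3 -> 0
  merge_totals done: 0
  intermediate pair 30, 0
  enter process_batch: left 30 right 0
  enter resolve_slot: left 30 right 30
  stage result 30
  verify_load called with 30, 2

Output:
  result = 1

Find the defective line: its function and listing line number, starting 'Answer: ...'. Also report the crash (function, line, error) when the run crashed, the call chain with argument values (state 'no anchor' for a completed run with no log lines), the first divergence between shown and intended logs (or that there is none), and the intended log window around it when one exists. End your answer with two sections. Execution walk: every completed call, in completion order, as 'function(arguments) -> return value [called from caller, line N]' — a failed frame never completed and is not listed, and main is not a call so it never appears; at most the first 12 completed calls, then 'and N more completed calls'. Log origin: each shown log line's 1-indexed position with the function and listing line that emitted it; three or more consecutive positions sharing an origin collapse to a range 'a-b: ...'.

Answer: the defect is in verify_load at line 37.
The tell: Log streams are identical — the defect surfaces only in the printed output.
Call chain: main -> verify_load(30, 2) (called at line 50).
First divergence: none (the log streams are identical).
Execution walk:
  shape_report([10, 5, 7, 8]) -> 30  [called from main, line 45]
  merge_totals([10, 5, 7, 8], 10) -> 0  [called from main, line 46]
  resolve_slot(30, 30) -> 30  [called from process_batch, line 33]
  process_batch(30, 0) -> 30  [called from main, line 48]
  verify_load(30, 2) -> 1  [called from main, line 50]
Log origin:
  1: from main, line 44
  2: from shape_report, line 2
  3-6: from shape_report, line 6
  7: from shape_report, line 7
  8: from merge_totals, line 11
  9-12: from merge_totals, line 16
  13: from merge_totals, line 17
  14: from main, line 47
  15: from process_batch, line 30
  16: from resolve_slot, line 21
  17: from main, line 49
  18: from verify_load, line 36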